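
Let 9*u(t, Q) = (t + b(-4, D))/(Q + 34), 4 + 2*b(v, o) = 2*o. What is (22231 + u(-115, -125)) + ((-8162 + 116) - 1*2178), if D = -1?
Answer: 9833851/819 ≈ 12007.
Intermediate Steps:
b(v, o) = -2 + o (b(v, o) = -2 + (2*o)/2 = -2 + o)
u(t, Q) = (-3 + t)/(9*(34 + Q)) (u(t, Q) = ((t + (-2 - 1))/(Q + 34))/9 = ((t - 3)/(34 + Q))/9 = ((-3 + t)/(34 + Q))/9 = (-3 + t)/(9*(34 + Q)))
(22231 + u(-115, -125)) + ((-8162 + 116) - 1*2178) = (22231 + (-3 - 115)/(9*(34 - 125))) + ((-8162 + 116) - 1*2178) = (22231 + (1/9)*(-118)/(-91)) + (-8046 - 2178) = (22231 + (1/9)*(-1/91)*(-118)) - 10224 = (22231 + 118/819) - 10224 = 18207307/819 - 10224 = 9833851/819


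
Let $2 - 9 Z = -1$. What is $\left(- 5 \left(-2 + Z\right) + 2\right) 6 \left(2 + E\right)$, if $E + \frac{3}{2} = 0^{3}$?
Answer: $31$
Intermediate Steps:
$Z = \frac{1}{3}$ ($Z = \frac{2}{9} - - \frac{1}{9} = \frac{2}{9} + \frac{1}{9} = \frac{1}{3} \approx 0.33333$)
$E = - \frac{3}{2}$ ($E = - \frac{3}{2} + 0^{3} = - \frac{3}{2} + 0 = - \frac{3}{2} \approx -1.5$)
$\left(- 5 \left(-2 + Z\right) + 2\right) 6 \left(2 + E\right) = \left(- 5 \left(-2 + \frac{1}{3}\right) + 2\right) 6 \left(2 - \frac{3}{2}\right) = \left(\left(-5\right) \left(- \frac{5}{3}\right) + 2\right) 6 \cdot \frac{1}{2} = \left(\frac{25}{3} + 2\right) 6 \cdot \frac{1}{2} = \frac{31}{3} \cdot 6 \cdot \frac{1}{2} = 62 \cdot \frac{1}{2} = 31$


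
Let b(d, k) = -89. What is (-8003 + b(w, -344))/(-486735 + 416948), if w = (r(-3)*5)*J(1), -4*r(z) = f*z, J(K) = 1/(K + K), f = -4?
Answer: 8092/69787 ≈ 0.11595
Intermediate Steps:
J(K) = 1/(2*K)
r(z) = z (r(z) = -(-1)*z = z)
w = -15/2 (w = (-3*5)*((½)/1) = -15/2 ≈ -7.5000)
(-8003 + b(w, -344))/(-486735 + 416948) = (-8003 - 89)/(-486735 + 416948) = -8092/(-69787) = -8092*(-1/69787) = 8092/69787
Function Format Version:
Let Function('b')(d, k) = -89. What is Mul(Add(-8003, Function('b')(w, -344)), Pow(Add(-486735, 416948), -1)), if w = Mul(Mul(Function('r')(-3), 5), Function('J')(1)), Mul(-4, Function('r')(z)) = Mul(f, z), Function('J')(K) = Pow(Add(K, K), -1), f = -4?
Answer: Rational(8092, 69787) ≈ 0.11595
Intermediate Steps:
Function('J')(K) = Mul(Rational(1, 2), Pow(K, -1)) (Function('J')(K) = Pow(Mul(2, K), -1) = Mul(Rational(1, 2), Pow(K, -1)))
Function('r')(z) = z (Function('r')(z) = Mul(Rational(-1, 4), Mul(-4, z)) = z)
w = Rational(-15, 2) (w = Mul(Mul(-3, 5), Mul(Rational(1, 2), Pow(1, -1))) = Mul(-15, Mul(Rational(1, 2), 1)) = Mul(-15, Rational(1, 2)) = Rational(-15, 2) ≈ -7.5000)
Mul(Add(-8003, Function('b')(w, -344)), Pow(Add(-486735, 416948), -1)) = Mul(Add(-8003, -89), Pow(Add(-486735, 416948), -1)) = Mul(-8092, Pow(-69787, -1)) = Mul(-8092, Rational(-1, 69787)) = Rational(8092, 69787)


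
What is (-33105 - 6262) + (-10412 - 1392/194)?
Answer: -4829259/97 ≈ -49786.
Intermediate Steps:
(-33105 - 6262) + (-10412 - 1392/194) = -39367 + (-10412 - 1392/194) = -39367 + (-10412 - 1*696/97) = -39367 + (-10412 - 696/97) = -39367 - 1010660/97 = -4829259/97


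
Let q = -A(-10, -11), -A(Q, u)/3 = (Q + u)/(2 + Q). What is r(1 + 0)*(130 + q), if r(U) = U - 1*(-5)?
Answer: 3309/4 ≈ 827.25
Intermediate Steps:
A(Q, u) = -3*(Q + u)/(2 + Q)
r(U) = 5 + U (r(U) = U + 5 = 5 + U)
q = 63/8 (q = -3*(-1*(-10) - 1*(-11))/(2 - 10) = -3*(10 + 11)/(-8) = -3*(-1)*21/8 = -1*(-63/8) = 63/8 ≈ 7.8750)
r(1 + 0)*(130 + q) = (5 + (1 + 0))*(130 + 63/8) = (5 + 1)*(1103/8) = 6*(1103/8) = 3309/4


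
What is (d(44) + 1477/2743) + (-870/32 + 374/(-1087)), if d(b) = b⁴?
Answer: 847423410183/226096 ≈ 3.7481e+6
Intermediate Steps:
(d(44) + 1477/2743) + (-870/32 + 374/(-1087)) = (44⁴ + 1477/2743) + (-870/32 + 374/(-1087)) = (3748096 + 1477*(1/2743)) + (-870*1/32 + 374*(-1/1087)) = (3748096 + 7/13) + (-435/16 - 374/1087) = 48725255/13 - 478829/17392 = 847423410183/226096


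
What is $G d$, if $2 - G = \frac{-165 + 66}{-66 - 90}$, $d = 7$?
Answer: $\frac{497}{52} \approx 9.5577$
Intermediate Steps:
$G = \frac{71}{52}$ ($G = 2 - \frac{-165 + 66}{-66 - 90} = 2 - - \frac{99}{-156} = 2 - \left(-99\right) \left(- \frac{1}{156}\right) = 2 - \frac{33}{52} = \frac{71}{52} \approx 1.3654$)
$G d = \frac{71}{52} \cdot 7 = \frac{497}{52}$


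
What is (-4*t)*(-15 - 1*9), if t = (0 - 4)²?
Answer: 1536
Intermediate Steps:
t = 16 (t = (-4)² = 16)
(-4*t)*(-15 - 1*9) = (-4*16)*(-15 - 1*9) = -64*(-15 - 9) = -64*(-24) = 1536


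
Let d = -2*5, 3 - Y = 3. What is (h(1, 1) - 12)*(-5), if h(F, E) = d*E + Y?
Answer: 110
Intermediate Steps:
Y = 0 (Y = 3 - 1*3 = 3 - 3 = 0)
d = -10
h(F, E) = -10*E (h(F, E) = -10*E + 0 = -10*E)
(h(1, 1) - 12)*(-5) = (-10*1 - 12)*(-5) = (-10 - 12)*(-5) = -22*(-5) = 110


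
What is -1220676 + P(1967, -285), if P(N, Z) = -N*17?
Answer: -1254115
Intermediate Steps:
P(N, Z) = -17*N
-1220676 + P(1967, -285) = -1220676 - 17*1967 = -1220676 - 33439 = -1254115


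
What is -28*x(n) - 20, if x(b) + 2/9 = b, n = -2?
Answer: 380/9 ≈ 42.222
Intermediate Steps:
x(b) = -2/9 + b
-28*x(n) - 20 = -28*(-2/9 - 2) - 20 = -28*(-20/9) - 20 = 560/9 - 20 = 380/9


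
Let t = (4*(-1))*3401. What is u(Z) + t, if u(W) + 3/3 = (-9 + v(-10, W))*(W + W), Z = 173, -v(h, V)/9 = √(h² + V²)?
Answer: -16719 - 3114*√30029 ≈ -5.5634e+5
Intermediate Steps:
v(h, V) = -9*√(V² + h²) (v(h, V) = -9*√(h² + V²) = -9*√(V² + h²))
u(W) = -1 + 2*W*(-9 - 9*√(100 + W²)) (u(W) = -1 + (-9 - 9*√(W² + (-10)²))*(W + W) = -1 + (-9 - 9*√(W² + 100))*(2*W) = -1 + (-9 - 9*√(100 + W²))*(2*W) = -1 + 2*W*(-9 - 9*√(100 + W²)))
t = -13604 (t = -4*3401 = -13604)
u(Z) + t = (-1 - 18*173 - 18*173*√(100 + 173²)) - 13604 = (-1 - 3114 - 18*173*√(100 + 29929)) - 13604 = (-1 - 3114 - 18*173*√30029) - 13604 = (-1 - 3114 - 3114*√30029) - 13604 = (-3115 - 3114*√30029) - 13604 = -16719 - 3114*√30029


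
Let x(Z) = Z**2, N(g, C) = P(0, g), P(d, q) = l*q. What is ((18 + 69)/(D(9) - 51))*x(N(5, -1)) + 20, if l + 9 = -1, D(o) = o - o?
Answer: -72160/17 ≈ -4244.7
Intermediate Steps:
D(o) = 0
l = -10 (l = -9 - 1 = -10)
P(d, q) = -10*q
N(g, C) = -10*g
((18 + 69)/(D(9) - 51))*x(N(5, -1)) + 20 = ((18 + 69)/(0 - 51))*(-10*5)**2 + 20 = (87/(-51))*(-50)**2 + 20 = (87*(-1/51))*2500 + 20 = -29/17*2500 + 20 = -72500/17 + 20 = -72160/17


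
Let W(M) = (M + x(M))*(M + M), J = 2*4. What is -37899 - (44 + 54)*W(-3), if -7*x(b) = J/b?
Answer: -39439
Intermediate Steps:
J = 8
x(b) = -8/(7*b)
W(M) = 2*M*(M - 8/(7*M)) (W(M) = (M - 8/(7*M))*(M + M) = (M - 8/(7*M))*(2*M) = 2*M*(M - 8/(7*M)))
-37899 - (44 + 54)*W(-3) = -37899 - (44 + 54)*(-16/7 + 2*(-3)²) = -37899 - 98*(-16/7 + 2*9) = -37899 - 98*(-16/7 + 18) = -37899 - 98*110/7 = -37899 - 1*1540 = -37899 - 1540 = -39439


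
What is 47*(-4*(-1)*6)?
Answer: 1128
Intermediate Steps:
47*(-4*(-1)*6) = 47*(4*6) = 47*24 = 1128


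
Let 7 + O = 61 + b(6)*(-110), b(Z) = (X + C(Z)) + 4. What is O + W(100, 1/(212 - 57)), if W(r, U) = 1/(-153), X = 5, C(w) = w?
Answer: -244189/153 ≈ -1596.0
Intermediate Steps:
b(Z) = 9 + Z (b(Z) = (5 + Z) + 4 = 9 + Z)
W(r, U) = -1/153
O = -1596 (O = -7 + (61 + (9 + 6)*(-110)) = -7 + (61 + 15*(-110)) = -7 + (61 - 1650) = -7 - 1589 = -1596)
O + W(100, 1/(212 - 57)) = -1596 - 1/153 = -244189/153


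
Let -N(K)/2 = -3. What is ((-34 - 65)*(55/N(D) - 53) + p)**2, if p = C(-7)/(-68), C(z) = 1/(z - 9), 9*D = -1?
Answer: 22291400776129/1183744 ≈ 1.8831e+7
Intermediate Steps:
D = -1/9 (D = (1/9)*(-1) = -1/9 ≈ -0.11111)
N(K) = 6 (N(K) = -2*(-3) = 6)
C(z) = 1/(-9 + z)
p = 1/1088 (p = 1/(-9 - 7*(-68)) = -1/68/(-16) = -1/16*(-1/68) = 1/1088 ≈ 0.00091912)
((-34 - 65)*(55/N(D) - 53) + p)**2 = ((-34 - 65)*(55/6 - 53) + 1/1088)**2 = (-99*(55*(1/6) - 53) + 1/1088)**2 = (-99*(55/6 - 53) + 1/1088)**2 = (-99*(-263/6) + 1/1088)**2 = (8679/2 + 1/1088)**2 = (4721377/1088)**2 = 22291400776129/1183744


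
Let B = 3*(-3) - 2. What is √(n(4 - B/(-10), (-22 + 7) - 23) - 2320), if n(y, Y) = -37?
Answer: I*√2357 ≈ 48.549*I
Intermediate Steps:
B = -11 (B = -9 - 2 = -11)
√(n(4 - B/(-10), (-22 + 7) - 23) - 2320) = √(-37 - 2320) = √(-2357) = I*√2357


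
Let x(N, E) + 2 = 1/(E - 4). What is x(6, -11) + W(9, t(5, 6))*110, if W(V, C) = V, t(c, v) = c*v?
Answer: 14819/15 ≈ 987.93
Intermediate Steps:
x(N, E) = -2 + 1/(-4 + E) (x(N, E) = -2 + 1/(E - 4) = -2 + 1/(-4 + E))
x(6, -11) + W(9, t(5, 6))*110 = (9 - 2*(-11))/(-4 - 11) + 9*110 = (9 + 22)/(-15) + 990 = -1/15*31 + 990 = -31/15 + 990 = 14819/15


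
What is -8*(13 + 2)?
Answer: -120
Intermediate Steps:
-8*(13 + 2) = -8*15 = -120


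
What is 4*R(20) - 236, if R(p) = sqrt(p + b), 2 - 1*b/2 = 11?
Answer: -236 + 4*sqrt(2) ≈ -230.34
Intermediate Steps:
b = -18 (b = 4 - 2*11 = 4 - 22 = -18)
R(p) = sqrt(-18 + p) (R(p) = sqrt(p - 18) = sqrt(-18 + p))
4*R(20) - 236 = 4*sqrt(-18 + 20) - 236 = 4*sqrt(2) - 236 = -236 + 4*sqrt(2)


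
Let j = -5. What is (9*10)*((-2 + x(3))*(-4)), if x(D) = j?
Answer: 2520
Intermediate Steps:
x(D) = -5
(9*10)*((-2 + x(3))*(-4)) = (9*10)*((-2 - 5)*(-4)) = 90*(-7*(-4)) = 90*28 = 2520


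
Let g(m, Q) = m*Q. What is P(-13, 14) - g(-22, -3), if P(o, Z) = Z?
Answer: -52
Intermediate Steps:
g(m, Q) = Q*m
P(-13, 14) - g(-22, -3) = 14 - (-3)*(-22) = 14 - 1*66 = 14 - 66 = -52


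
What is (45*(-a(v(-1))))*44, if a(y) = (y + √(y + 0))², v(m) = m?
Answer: 3960*I ≈ 3960.0*I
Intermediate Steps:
a(y) = (y + √y)²
(45*(-a(v(-1))))*44 = (45*(-(-1 + √(-1))²))*44 = (45*(-(-1 + I)²))*44 = -45*(-1 + I)²*44 = -1980*(-1 + I)²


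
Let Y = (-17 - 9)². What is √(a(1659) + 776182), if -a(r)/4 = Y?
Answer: 3*√85942 ≈ 879.48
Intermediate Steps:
Y = 676 (Y = (-26)² = 676)
a(r) = -2704 (a(r) = -4*676 = -2704)
√(a(1659) + 776182) = √(-2704 + 776182) = √773478 = 3*√85942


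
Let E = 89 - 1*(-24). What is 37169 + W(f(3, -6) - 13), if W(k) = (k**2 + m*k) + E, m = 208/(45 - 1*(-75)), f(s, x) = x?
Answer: 564151/15 ≈ 37610.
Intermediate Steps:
E = 113 (E = 89 + 24 = 113)
m = 26/15 (m = 208/(45 + 75) = 208/120 = 208*(1/120) = 26/15 ≈ 1.7333)
W(k) = 113 + k**2 + 26*k/15 (W(k) = (k**2 + 26*k/15) + 113 = 113 + k**2 + 26*k/15)
37169 + W(f(3, -6) - 13) = 37169 + (113 + (-6 - 13)**2 + 26*(-6 - 13)/15) = 37169 + (113 + (-19)**2 + (26/15)*(-19)) = 37169 + (113 + 361 - 494/15) = 37169 + 6616/15 = 564151/15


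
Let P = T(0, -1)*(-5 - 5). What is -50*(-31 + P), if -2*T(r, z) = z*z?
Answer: 1300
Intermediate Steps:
T(r, z) = -z²/2 (T(r, z) = -z*z/2 = -z²/2)
P = 5 (P = (-½*(-1)²)*(-5 - 5) = -½*1*(-10) = -½*(-10) = 5)
-50*(-31 + P) = -50*(-31 + 5) = -50*(-26) = 1300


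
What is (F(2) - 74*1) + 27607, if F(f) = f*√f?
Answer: 27533 + 2*√2 ≈ 27536.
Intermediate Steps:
F(f) = f^(3/2)
(F(2) - 74*1) + 27607 = (2^(3/2) - 74*1) + 27607 = (2*√2 - 74) + 27607 = (-74 + 2*√2) + 27607 = 27533 + 2*√2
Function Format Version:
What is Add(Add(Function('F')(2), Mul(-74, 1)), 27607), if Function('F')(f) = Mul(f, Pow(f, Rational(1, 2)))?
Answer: Add(27533, Mul(2, Pow(2, Rational(1, 2)))) ≈ 27536.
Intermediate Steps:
Function('F')(f) = Pow(f, Rational(3, 2))
Add(Add(Function('F')(2), Mul(-74, 1)), 27607) = Add(Add(Pow(2, Rational(3, 2)), Mul(-74, 1)), 27607) = Add(Add(Mul(2, Pow(2, Rational(1, 2))), -74), 27607) = Add(Add(-74, Mul(2, Pow(2, Rational(1, 2)))), 27607) = Add(27533, Mul(2, Pow(2, Rational(1, 2))))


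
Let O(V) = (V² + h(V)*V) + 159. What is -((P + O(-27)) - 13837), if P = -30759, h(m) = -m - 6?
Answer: 44275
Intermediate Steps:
h(m) = -6 - m
O(V) = 159 + V² + V*(-6 - V) (O(V) = (V² + (-6 - V)*V) + 159 = (V² + V*(-6 - V)) + 159 = 159 + V² + V*(-6 - V))
-((P + O(-27)) - 13837) = -((-30759 + (159 - 6*(-27))) - 13837) = -((-30759 + (159 + 162)) - 13837) = -((-30759 + 321) - 13837) = -(-30438 - 13837) = -1*(-44275) = 44275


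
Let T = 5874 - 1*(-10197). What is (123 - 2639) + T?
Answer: 13555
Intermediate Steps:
T = 16071 (T = 5874 + 10197 = 16071)
(123 - 2639) + T = (123 - 2639) + 16071 = -2516 + 16071 = 13555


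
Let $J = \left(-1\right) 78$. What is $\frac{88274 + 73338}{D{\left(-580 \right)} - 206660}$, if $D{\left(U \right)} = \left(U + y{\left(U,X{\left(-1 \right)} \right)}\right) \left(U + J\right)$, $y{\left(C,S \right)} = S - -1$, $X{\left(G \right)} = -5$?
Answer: $\frac{40403}{44403} \approx 0.90992$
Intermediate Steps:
$y{\left(C,S \right)} = 1 + S$ ($y{\left(C,S \right)} = S + 1 = 1 + S$)
$J = -78$
$D{\left(U \right)} = \left(-78 + U\right) \left(-4 + U\right)$ ($D{\left(U \right)} = \left(U + \left(1 - 5\right)\right) \left(U - 78\right) = \left(U - 4\right) \left(-78 + U\right) = \left(-4 + U\right) \left(-78 + U\right) = \left(-78 + U\right) \left(-4 + U\right)$)
$\frac{88274 + 73338}{D{\left(-580 \right)} - 206660} = \frac{88274 + 73338}{\left(312 + \left(-580\right)^{2} - -47560\right) - 206660} = \frac{161612}{\left(312 + 336400 + 47560\right) - 206660} = \frac{161612}{384272 - 206660} = \frac{161612}{177612} = 161612 \cdot \frac{1}{177612} = \frac{40403}{44403}$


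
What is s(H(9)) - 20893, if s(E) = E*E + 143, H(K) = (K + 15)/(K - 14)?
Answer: -518174/25 ≈ -20727.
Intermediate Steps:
H(K) = (15 + K)/(-14 + K)
s(E) = 143 + E² (s(E) = E² + 143 = 143 + E²)
s(H(9)) - 20893 = (143 + ((15 + 9)/(-14 + 9))²) - 20893 = (143 + (24/(-5))²) - 20893 = (143 + (-⅕*24)²) - 20893 = (143 + (-24/5)²) - 20893 = (143 + 576/25) - 20893 = 4151/25 - 20893 = -518174/25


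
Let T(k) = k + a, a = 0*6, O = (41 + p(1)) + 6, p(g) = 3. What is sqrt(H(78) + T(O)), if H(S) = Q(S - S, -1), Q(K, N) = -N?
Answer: sqrt(51) ≈ 7.1414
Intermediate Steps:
H(S) = 1 (H(S) = -1*(-1) = 1)
O = 50 (O = (41 + 3) + 6 = 44 + 6 = 50)
a = 0
T(k) = k (T(k) = k + 0 = k)
sqrt(H(78) + T(O)) = sqrt(1 + 50) = sqrt(51)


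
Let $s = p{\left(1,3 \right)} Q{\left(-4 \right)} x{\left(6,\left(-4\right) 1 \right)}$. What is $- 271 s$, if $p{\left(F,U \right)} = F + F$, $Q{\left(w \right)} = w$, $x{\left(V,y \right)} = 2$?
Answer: $4336$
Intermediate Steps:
$p{\left(F,U \right)} = 2 F$
$s = -16$ ($s = 2 \cdot 1 \left(-4\right) 2 = 2 \left(-4\right) 2 = \left(-8\right) 2 = -16$)
$- 271 s = \left(-271\right) \left(-16\right) = 4336$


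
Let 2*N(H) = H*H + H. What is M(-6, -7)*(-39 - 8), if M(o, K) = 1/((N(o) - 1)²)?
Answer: -47/196 ≈ -0.23980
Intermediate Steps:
N(H) = H/2 + H²/2 (N(H) = (H*H + H)/2 = (H² + H)/2 = (H + H²)/2 = H/2 + H²/2)
M(o, K) = (-1 + o*(1 + o)/2)⁻² (M(o, K) = 1/((o*(1 + o)/2 - 1)²) = 1/((-1 + o*(1 + o)/2)²) = (-1 + o*(1 + o)/2)⁻²)
M(-6, -7)*(-39 - 8) = (4/(-2 - 6*(1 - 6))²)*(-39 - 8) = (4/(-2 - 6*(-5))²)*(-47) = (4/(-2 + 30)²)*(-47) = (4/28²)*(-47) = (4*(1/784))*(-47) = (1/196)*(-47) = -47/196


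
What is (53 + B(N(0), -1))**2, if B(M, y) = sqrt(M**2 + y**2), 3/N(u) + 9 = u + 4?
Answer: (265 + sqrt(34))**2/25 ≈ 2934.0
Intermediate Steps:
N(u) = 3/(-5 + u) (N(u) = 3/(-9 + (u + 4)) = 3/(-9 + (4 + u)) = 3/(-5 + u))
(53 + B(N(0), -1))**2 = (53 + sqrt((3/(-5 + 0))**2 + (-1)**2))**2 = (53 + sqrt((3/(-5))**2 + 1))**2 = (53 + sqrt((3*(-1/5))**2 + 1))**2 = (53 + sqrt((-3/5)**2 + 1))**2 = (53 + sqrt(9/25 + 1))**2 = (53 + sqrt(34/25))**2 = (53 + sqrt(34)/5)**2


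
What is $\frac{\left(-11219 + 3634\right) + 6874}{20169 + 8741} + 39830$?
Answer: $\frac{1151484589}{28910} \approx 39830.0$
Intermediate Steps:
$\frac{\left(-11219 + 3634\right) + 6874}{20169 + 8741} + 39830 = \frac{-7585 + 6874}{28910} + 39830 = \left(-711\right) \frac{1}{28910} + 39830 = - \frac{711}{28910} + 39830 = \frac{1151484589}{28910}$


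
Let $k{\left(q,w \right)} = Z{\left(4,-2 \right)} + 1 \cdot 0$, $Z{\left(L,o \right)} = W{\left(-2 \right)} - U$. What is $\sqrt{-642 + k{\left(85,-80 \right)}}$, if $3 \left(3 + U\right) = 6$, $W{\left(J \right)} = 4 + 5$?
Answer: $2 i \sqrt{158} \approx 25.14 i$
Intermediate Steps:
$W{\left(J \right)} = 9$
$U = -1$ ($U = -3 + \frac{1}{3} \cdot 6 = -3 + 2 = -1$)
$Z{\left(L,o \right)} = 10$ ($Z{\left(L,o \right)} = 9 - -1 = 9 + 1 = 10$)
$k{\left(q,w \right)} = 10$ ($k{\left(q,w \right)} = 10 + 1 \cdot 0 = 10 + 0 = 10$)
$\sqrt{-642 + k{\left(85,-80 \right)}} = \sqrt{-642 + 10} = \sqrt{-632} = 2 i \sqrt{158}$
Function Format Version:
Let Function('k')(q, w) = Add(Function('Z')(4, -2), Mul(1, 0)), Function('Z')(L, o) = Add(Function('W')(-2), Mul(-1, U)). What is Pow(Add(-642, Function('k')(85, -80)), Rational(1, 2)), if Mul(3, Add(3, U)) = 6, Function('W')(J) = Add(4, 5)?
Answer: Mul(2, I, Pow(158, Rational(1, 2))) ≈ Mul(25.140, I)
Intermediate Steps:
Function('W')(J) = 9
U = -1 (U = Add(-3, Mul(Rational(1, 3), 6)) = Add(-3, 2) = -1)
Function('Z')(L, o) = 10 (Function('Z')(L, o) = Add(9, Mul(-1, -1)) = Add(9, 1) = 10)
Function('k')(q, w) = 10 (Function('k')(q, w) = Add(10, Mul(1, 0)) = Add(10, 0) = 10)
Pow(Add(-642, Function('k')(85, -80)), Rational(1, 2)) = Pow(Add(-642, 10), Rational(1, 2)) = Pow(-632, Rational(1, 2)) = Mul(2, I, Pow(158, Rational(1, 2)))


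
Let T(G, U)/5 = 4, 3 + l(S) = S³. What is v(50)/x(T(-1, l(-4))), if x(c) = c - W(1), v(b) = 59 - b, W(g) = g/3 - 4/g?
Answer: 27/71 ≈ 0.38028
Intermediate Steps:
W(g) = -4/g + g/3 (W(g) = g*(⅓) - 4/g = g/3 - 4/g = -4/g + g/3)
l(S) = -3 + S³
T(G, U) = 20 (T(G, U) = 5*4 = 20)
x(c) = 11/3 + c (x(c) = c - (-4/1 + (⅓)*1) = c - (-4*1 + ⅓) = c - (-4 + ⅓) = c - 1*(-11/3) = c + 11/3 = 11/3 + c)
v(50)/x(T(-1, l(-4))) = (59 - 1*50)/(11/3 + 20) = (59 - 50)/(71/3) = 9*(3/71) = 27/71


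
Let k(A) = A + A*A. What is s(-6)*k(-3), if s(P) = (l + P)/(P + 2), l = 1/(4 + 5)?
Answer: 53/6 ≈ 8.8333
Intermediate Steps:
l = ⅑ (l = 1/9 = ⅑ ≈ 0.11111)
s(P) = (⅑ + P)/(2 + P) (s(P) = (⅑ + P)/(P + 2) = (⅑ + P)/(2 + P))
k(A) = A + A²
s(-6)*k(-3) = ((⅑ - 6)/(2 - 6))*(-3*(1 - 3)) = (-53/9/(-4))*(-3*(-2)) = -¼*(-53/9)*6 = (53/36)*6 = 53/6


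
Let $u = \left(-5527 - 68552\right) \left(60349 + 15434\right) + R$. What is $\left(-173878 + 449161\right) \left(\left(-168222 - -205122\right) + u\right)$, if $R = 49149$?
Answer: $-1545395489714664$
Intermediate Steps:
$u = -5613879708$ ($u = \left(-5527 - 68552\right) \left(60349 + 15434\right) + 49149 = \left(-74079\right) 75783 + 49149 = -5613928857 + 49149 = -5613879708$)
$\left(-173878 + 449161\right) \left(\left(-168222 - -205122\right) + u\right) = \left(-173878 + 449161\right) \left(\left(-168222 - -205122\right) - 5613879708\right) = 275283 \left(\left(-168222 + 205122\right) - 5613879708\right) = 275283 \left(36900 - 5613879708\right) = 275283 \left(-5613842808\right) = -1545395489714664$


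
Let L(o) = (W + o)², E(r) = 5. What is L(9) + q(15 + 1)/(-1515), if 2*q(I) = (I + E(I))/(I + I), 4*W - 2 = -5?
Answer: 2199773/32320 ≈ 68.062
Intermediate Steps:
W = -¾ (W = ½ + (¼)*(-5) = ½ - 5/4 = -¾ ≈ -0.75000)
L(o) = (-¾ + o)²
q(I) = (5 + I)/(4*I) (q(I) = ((I + 5)/(I + I))/2 = ((5 + I)/((2*I)))/2 = ((5 + I)*(1/(2*I)))/2 = ((5 + I)/(2*I))/2 = (5 + I)/(4*I))
L(9) + q(15 + 1)/(-1515) = (-3 + 4*9)²/16 + ((5 + (15 + 1))/(4*(15 + 1)))/(-1515) = (-3 + 36)²/16 - (5 + 16)/(6060*16) = (1/16)*33² - 21/(6060*16) = (1/16)*1089 - 1/1515*21/64 = 1089/16 - 7/32320 = 2199773/32320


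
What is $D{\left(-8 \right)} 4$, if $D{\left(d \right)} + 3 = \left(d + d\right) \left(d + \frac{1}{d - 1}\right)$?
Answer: $\frac{4564}{9} \approx 507.11$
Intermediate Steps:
$D{\left(d \right)} = -3 + 2 d \left(d + \frac{1}{-1 + d}\right)$ ($D{\left(d \right)} = -3 + \left(d + d\right) \left(d + \frac{1}{d - 1}\right) = -3 + 2 d \left(d + \frac{1}{-1 + d}\right)$)
$D{\left(-8 \right)} 4 = \frac{3 - -8 - 2 \left(-8\right)^{2} + 2 \left(-8\right)^{3}}{-1 - 8} \cdot 4 = \frac{3 + 8 - 128 + 2 \left(-512\right)}{-9} \cdot 4 = - \frac{3 + 8 - 128 - 1024}{9} \cdot 4 = \left(- \frac{1}{9}\right) \left(-1141\right) 4 = \frac{1141}{9} \cdot 4 = \frac{4564}{9}$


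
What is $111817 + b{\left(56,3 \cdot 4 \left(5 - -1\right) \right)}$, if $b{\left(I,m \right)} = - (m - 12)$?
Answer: $111757$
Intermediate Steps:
$b{\left(I,m \right)} = 12 - m$ ($b{\left(I,m \right)} = - (-12 + m) = 12 - m$)
$111817 + b{\left(56,3 \cdot 4 \left(5 - -1\right) \right)} = 111817 + \left(12 - 3 \cdot 4 \left(5 - -1\right)\right) = 111817 + \left(12 - 12 \left(5 + 1\right)\right) = 111817 + \left(12 - 12 \cdot 6\right) = 111817 + \left(12 - 72\right) = 111817 - 60 = 111757$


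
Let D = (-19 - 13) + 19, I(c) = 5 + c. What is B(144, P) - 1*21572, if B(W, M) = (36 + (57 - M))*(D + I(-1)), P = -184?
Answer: -24065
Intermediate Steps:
D = -13 (D = -32 + 19 = -13)
B(W, M) = -837 + 9*M (B(W, M) = (36 + (57 - M))*(-13 + (5 - 1)) = (93 - M)*(-13 + 4) = (93 - M)*(-9) = -837 + 9*M)
B(144, P) - 1*21572 = (-837 + 9*(-184)) - 1*21572 = (-837 - 1656) - 21572 = -2493 - 21572 = -24065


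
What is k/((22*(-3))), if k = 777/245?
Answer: -37/770 ≈ -0.048052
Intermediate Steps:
k = 111/35 (k = 777*(1/245) = 111/35 ≈ 3.1714)
k/((22*(-3))) = 111/(35*((22*(-3)))) = (111/35)/(-66) = (111/35)*(-1/66) = -37/770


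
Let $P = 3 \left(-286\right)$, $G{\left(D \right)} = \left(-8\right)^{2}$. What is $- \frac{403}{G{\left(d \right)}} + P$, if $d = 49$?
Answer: $- \frac{55315}{64} \approx -864.3$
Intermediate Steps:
$G{\left(D \right)} = 64$
$P = -858$
$- \frac{403}{G{\left(d \right)}} + P = - \frac{403}{64} - 858 = - \frac{55315}{64}$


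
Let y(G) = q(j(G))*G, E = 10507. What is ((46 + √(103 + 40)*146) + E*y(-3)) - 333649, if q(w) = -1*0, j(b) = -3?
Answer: -333603 + 146*√143 ≈ -3.3186e+5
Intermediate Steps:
q(w) = 0
y(G) = 0 (y(G) = 0*G = 0)
((46 + √(103 + 40)*146) + E*y(-3)) - 333649 = ((46 + √(103 + 40)*146) + 10507*0) - 333649 = ((46 + √143*146) + 0) - 333649 = ((46 + 146*√143) + 0) - 333649 = (46 + 146*√143) - 333649 = -333603 + 146*√143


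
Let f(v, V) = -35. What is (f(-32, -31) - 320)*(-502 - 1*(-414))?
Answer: 31240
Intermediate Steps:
(f(-32, -31) - 320)*(-502 - 1*(-414)) = (-35 - 320)*(-502 - 1*(-414)) = -355*(-502 + 414) = -355*(-88) = 31240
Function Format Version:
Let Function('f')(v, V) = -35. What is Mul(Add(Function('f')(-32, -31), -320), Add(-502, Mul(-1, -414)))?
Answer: 31240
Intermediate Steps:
Mul(Add(Function('f')(-32, -31), -320), Add(-502, Mul(-1, -414))) = Mul(Add(-35, -320), Add(-502, Mul(-1, -414))) = Mul(-355, Add(-502, 414)) = Mul(-355, -88) = 31240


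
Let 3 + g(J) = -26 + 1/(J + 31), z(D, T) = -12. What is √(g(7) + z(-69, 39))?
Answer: 3*I*√6574/38 ≈ 6.4011*I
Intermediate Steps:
g(J) = -29 + 1/(31 + J) (g(J) = -3 + (-26 + 1/(J + 31)) = -3 + (-26 + 1/(31 + J)) = -29 + 1/(31 + J))
√(g(7) + z(-69, 39)) = √((-898 - 29*7)/(31 + 7) - 12) = √((-898 - 203)/38 - 12) = √((1/38)*(-1101) - 12) = √(-1101/38 - 12) = √(-1557/38) = 3*I*√6574/38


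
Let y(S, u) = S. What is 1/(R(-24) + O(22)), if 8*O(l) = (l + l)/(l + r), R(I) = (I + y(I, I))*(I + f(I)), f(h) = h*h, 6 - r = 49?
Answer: -42/1112843 ≈ -3.7741e-5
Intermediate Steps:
r = -43 (r = 6 - 1*49 = 6 - 49 = -43)
f(h) = h²
R(I) = 2*I*(I + I²) (R(I) = (I + I)*(I + I²) = (2*I)*(I + I²) = 2*I*(I + I²))
O(l) = l/(4*(-43 + l)) (O(l) = ((l + l)/(l - 43))/8 = ((2*l)/(-43 + l))/8 = (2*l/(-43 + l))/8 = l/(4*(-43 + l)))
1/(R(-24) + O(22)) = 1/(2*(-24)²*(1 - 24) + (¼)*22/(-43 + 22)) = 1/(2*576*(-23) + (¼)*22/(-21)) = 1/(-26496 + (¼)*22*(-1/21)) = 1/(-26496 - 11/42) = 1/(-1112843/42) = -42/1112843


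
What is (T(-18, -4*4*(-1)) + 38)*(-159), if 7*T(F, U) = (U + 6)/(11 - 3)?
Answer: -170925/28 ≈ -6104.5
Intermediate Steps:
T(F, U) = 3/28 + U/56 (T(F, U) = ((U + 6)/(11 - 3))/7 = ((6 + U)/8)/7 = ((6 + U)*(1/8))/7 = (3/4 + U/8)/7 = 3/28 + U/56)
(T(-18, -4*4*(-1)) + 38)*(-159) = ((3/28 + (-4*4*(-1))/56) + 38)*(-159) = ((3/28 + (-16*(-1))/56) + 38)*(-159) = ((3/28 + (1/56)*16) + 38)*(-159) = ((3/28 + 2/7) + 38)*(-159) = (11/28 + 38)*(-159) = (1075/28)*(-159) = -170925/28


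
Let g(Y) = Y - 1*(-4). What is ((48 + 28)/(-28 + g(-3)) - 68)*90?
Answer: -19120/3 ≈ -6373.3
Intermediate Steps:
g(Y) = 4 + Y (g(Y) = Y + 4 = 4 + Y)
((48 + 28)/(-28 + g(-3)) - 68)*90 = ((48 + 28)/(-28 + (4 - 3)) - 68)*90 = (76/(-28 + 1) - 68)*90 = (76/(-27) - 68)*90 = (76*(-1/27) - 68)*90 = (-76/27 - 68)*90 = -1912/27*90 = -19120/3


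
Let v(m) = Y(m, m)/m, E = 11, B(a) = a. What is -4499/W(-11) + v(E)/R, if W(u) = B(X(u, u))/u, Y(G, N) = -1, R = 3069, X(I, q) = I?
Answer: -151881742/33759 ≈ -4499.0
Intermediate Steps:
v(m) = -1/m
W(u) = 1 (W(u) = u/u = 1)
-4499/W(-11) + v(E)/R = -4499/1 - 1/11/3069 = -4499*1 - 1*1/11*(1/3069) = -4499 - 1/11*1/3069 = -4499 - 1/33759 = -151881742/33759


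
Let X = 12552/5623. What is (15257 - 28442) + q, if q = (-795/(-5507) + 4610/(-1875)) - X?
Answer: -153159624597842/11612197875 ≈ -13190.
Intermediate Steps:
X = 12552/5623 (X = 12552*(1/5623) = 12552/5623 ≈ 2.2323)
q = -52795615967/11612197875 (q = (-795/(-5507) + 4610/(-1875)) - 1*12552/5623 = (-795*(-1/5507) + 4610*(-1/1875)) - 12552/5623 = (795/5507 - 922/375) - 12552/5623 = -4779329/2065125 - 12552/5623 = -52795615967/11612197875 ≈ -4.5466)
(15257 - 28442) + q = (15257 - 28442) - 52795615967/11612197875 = -13185 - 52795615967/11612197875 = -153159624597842/11612197875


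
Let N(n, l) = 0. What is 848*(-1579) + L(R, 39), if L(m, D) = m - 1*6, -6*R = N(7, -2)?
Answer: -1338998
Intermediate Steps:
R = 0 (R = -⅙*0 = 0)
L(m, D) = -6 + m (L(m, D) = m - 6 = -6 + m)
848*(-1579) + L(R, 39) = 848*(-1579) + (-6 + 0) = -1338992 - 6 = -1338998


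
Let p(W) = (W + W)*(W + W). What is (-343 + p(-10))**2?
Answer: 3249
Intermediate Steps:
p(W) = 4*W**2 (p(W) = (2*W)*(2*W) = 4*W**2)
(-343 + p(-10))**2 = (-343 + 4*(-10)**2)**2 = (-343 + 4*100)**2 = (-343 + 400)**2 = 57**2 = 3249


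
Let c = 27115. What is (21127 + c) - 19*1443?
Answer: 20825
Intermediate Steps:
(21127 + c) - 19*1443 = (21127 + 27115) - 19*1443 = 48242 - 27417 = 20825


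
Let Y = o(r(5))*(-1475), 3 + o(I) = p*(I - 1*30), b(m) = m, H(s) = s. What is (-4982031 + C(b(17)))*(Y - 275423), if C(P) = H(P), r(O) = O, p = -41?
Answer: 8882298246222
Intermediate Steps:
o(I) = 1227 - 41*I (o(I) = -3 - 41*(I - 1*30) = -3 - 41*(I - 30) = -3 - 41*(-30 + I) = -3 + (1230 - 41*I) = 1227 - 41*I)
C(P) = P
Y = -1507450 (Y = (1227 - 41*5)*(-1475) = (1227 - 205)*(-1475) = 1022*(-1475) = -1507450)
(-4982031 + C(b(17)))*(Y - 275423) = (-4982031 + 17)*(-1507450 - 275423) = -4982014*(-1782873) = 8882298246222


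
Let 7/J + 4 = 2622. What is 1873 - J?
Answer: 700501/374 ≈ 1873.0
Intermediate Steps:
J = 1/374 (J = 7/(-4 + 2622) = 7/2618 = 7*(1/2618) = 1/374 ≈ 0.0026738)
1873 - J = 1873 - 1*1/374 = 1873 - 1/374 = 700501/374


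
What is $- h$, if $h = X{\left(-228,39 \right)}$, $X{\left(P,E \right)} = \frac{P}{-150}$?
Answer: $- \frac{38}{25} \approx -1.52$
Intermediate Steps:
$X{\left(P,E \right)} = - \frac{P}{150}$ ($X{\left(P,E \right)} = P \left(- \frac{1}{150}\right) = - \frac{P}{150}$)
$h = \frac{38}{25}$ ($h = \left(- \frac{1}{150}\right) \left(-228\right) = \frac{38}{25} \approx 1.52$)
$- h = \left(-1\right) \frac{38}{25} = - \frac{38}{25}$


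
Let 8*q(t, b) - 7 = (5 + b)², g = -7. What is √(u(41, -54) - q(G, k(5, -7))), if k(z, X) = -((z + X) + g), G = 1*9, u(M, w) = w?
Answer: I*√1270/4 ≈ 8.9093*I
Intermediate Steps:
G = 9
k(z, X) = 7 - X - z (k(z, X) = -((z + X) - 7) = -((X + z) - 7) = -(-7 + X + z) = 7 - X - z)
q(t, b) = 7/8 + (5 + b)²/8
√(u(41, -54) - q(G, k(5, -7))) = √(-54 - (7/8 + (5 + (7 - 1*(-7) - 1*5))²/8)) = √(-54 - (7/8 + (5 + (7 + 7 - 5))²/8)) = √(-54 - (7/8 + (5 + 9)²/8)) = √(-54 - (7/8 + (⅛)*14²)) = √(-54 - (7/8 + (⅛)*196)) = √(-54 - (7/8 + 49/2)) = √(-54 - 1*203/8) = √(-54 - 203/8) = √(-635/8) = I*√1270/4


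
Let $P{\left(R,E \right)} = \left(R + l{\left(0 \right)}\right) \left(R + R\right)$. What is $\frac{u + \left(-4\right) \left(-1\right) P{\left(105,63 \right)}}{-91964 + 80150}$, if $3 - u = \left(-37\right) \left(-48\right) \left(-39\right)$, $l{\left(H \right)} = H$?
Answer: $- \frac{52489}{3938} \approx -13.329$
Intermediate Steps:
$P{\left(R,E \right)} = 2 R^{2}$ ($P{\left(R,E \right)} = \left(R + 0\right) \left(R + R\right) = R 2 R = 2 R^{2}$)
$u = 69267$ ($u = 3 - \left(-37\right) \left(-48\right) \left(-39\right) = 3 - 1776 \left(-39\right) = 3 - -69264 = 3 + 69264 = 69267$)
$\frac{u + \left(-4\right) \left(-1\right) P{\left(105,63 \right)}}{-91964 + 80150} = \frac{69267 + \left(-4\right) \left(-1\right) 2 \cdot 105^{2}}{-91964 + 80150} = \frac{69267 + 4 \cdot 2 \cdot 11025}{-11814} = \left(69267 + 4 \cdot 22050\right) \left(- \frac{1}{11814}\right) = \left(69267 + 88200\right) \left(- \frac{1}{11814}\right) = 157467 \left(- \frac{1}{11814}\right) = - \frac{52489}{3938}$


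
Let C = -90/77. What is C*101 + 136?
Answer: 1382/77 ≈ 17.948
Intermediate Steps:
C = -90/77 (C = -90*1/77 = -90/77 ≈ -1.1688)
C*101 + 136 = -90/77*101 + 136 = -9090/77 + 136 = 1382/77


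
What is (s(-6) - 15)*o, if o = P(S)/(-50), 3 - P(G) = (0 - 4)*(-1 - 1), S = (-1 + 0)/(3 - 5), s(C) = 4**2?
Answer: 1/10 ≈ 0.10000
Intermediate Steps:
s(C) = 16
S = 1/2 (S = -1/(-2) = -1*(-1/2) = 1/2 ≈ 0.50000)
P(G) = -5 (P(G) = 3 - (0 - 4)*(-1 - 1) = 3 - (-4)*(-2) = 3 - 1*8 = 3 - 8 = -5)
o = 1/10 (o = -5/(-50) = -5*(-1/50) = 1/10 ≈ 0.10000)
(s(-6) - 15)*o = (16 - 15)*(1/10) = 1*(1/10) = 1/10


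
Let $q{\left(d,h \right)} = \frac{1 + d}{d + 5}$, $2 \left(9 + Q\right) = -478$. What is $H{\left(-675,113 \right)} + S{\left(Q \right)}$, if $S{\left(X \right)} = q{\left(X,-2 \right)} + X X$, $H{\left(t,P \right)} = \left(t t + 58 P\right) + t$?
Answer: $\frac{127091191}{243} \approx 5.2301 \cdot 10^{5}$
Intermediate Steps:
$Q = -248$ ($Q = -9 + \frac{1}{2} \left(-478\right) = -9 - 239 = -248$)
$q{\left(d,h \right)} = \frac{1 + d}{5 + d}$
$H{\left(t,P \right)} = t + t^{2} + 58 P$ ($H{\left(t,P \right)} = \left(t^{2} + 58 P\right) + t = t + t^{2} + 58 P$)
$S{\left(X \right)} = X^{2} + \frac{1 + X}{5 + X}$ ($S{\left(X \right)} = \frac{1 + X}{5 + X} + X X = \frac{1 + X}{5 + X} + X^{2} = X^{2} + \frac{1 + X}{5 + X}$)
$H{\left(-675,113 \right)} + S{\left(Q \right)} = \left(-675 + \left(-675\right)^{2} + 58 \cdot 113\right) + \frac{1 - 248 + \left(-248\right)^{2} \left(5 - 248\right)}{5 - 248} = \left(-675 + 455625 + 6554\right) + \frac{1 - 248 + 61504 \left(-243\right)}{-243} = 461504 - \frac{1 - 248 - 14945472}{243} = 461504 - - \frac{14945719}{243} = 461504 + \frac{14945719}{243} = \frac{127091191}{243}$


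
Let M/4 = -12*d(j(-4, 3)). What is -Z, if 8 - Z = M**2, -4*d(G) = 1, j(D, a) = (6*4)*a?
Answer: 136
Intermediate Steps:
j(D, a) = 24*a
d(G) = -1/4 (d(G) = -1/4*1 = -1/4)
M = 12 (M = 4*(-12*(-1/4)) = 4*3 = 12)
Z = -136 (Z = 8 - 1*12**2 = 8 - 1*144 = 8 - 144 = -136)
-Z = -1*(-136) = 136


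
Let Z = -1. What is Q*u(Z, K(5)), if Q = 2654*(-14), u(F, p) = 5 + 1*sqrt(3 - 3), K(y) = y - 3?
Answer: -185780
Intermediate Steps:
K(y) = -3 + y
u(F, p) = 5 (u(F, p) = 5 + 1*sqrt(0) = 5 + 1*0 = 5 + 0 = 5)
Q = -37156
Q*u(Z, K(5)) = -37156*5 = -185780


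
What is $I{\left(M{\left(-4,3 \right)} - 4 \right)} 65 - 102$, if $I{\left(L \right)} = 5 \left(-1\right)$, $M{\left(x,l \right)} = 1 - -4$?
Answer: $-427$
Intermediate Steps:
$M{\left(x,l \right)} = 5$ ($M{\left(x,l \right)} = 1 + 4 = 5$)
$I{\left(L \right)} = -5$
$I{\left(M{\left(-4,3 \right)} - 4 \right)} 65 - 102 = \left(-5\right) 65 - 102 = -325 - 102 = -427$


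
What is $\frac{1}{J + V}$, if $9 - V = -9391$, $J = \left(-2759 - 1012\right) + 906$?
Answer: $\frac{1}{6535} \approx 0.00015302$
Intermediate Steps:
$J = -2865$ ($J = -3771 + 906 = -2865$)
$V = 9400$ ($V = 9 - -9391 = 9 + 9391 = 9400$)
$\frac{1}{J + V} = \frac{1}{-2865 + 9400} = \frac{1}{6535}$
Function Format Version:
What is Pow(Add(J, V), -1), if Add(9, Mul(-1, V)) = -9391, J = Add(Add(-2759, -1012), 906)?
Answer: Rational(1, 6535) ≈ 0.00015302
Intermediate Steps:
J = -2865 (J = Add(-3771, 906) = -2865)
V = 9400 (V = Add(9, Mul(-1, -9391)) = Add(9, 9391) = 9400)
Pow(Add(J, V), -1) = Pow(Add(-2865, 9400), -1) = Pow(6535, -1) = Rational(1, 6535)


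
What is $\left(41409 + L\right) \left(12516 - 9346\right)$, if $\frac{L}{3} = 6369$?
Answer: $191835720$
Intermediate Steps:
$L = 19107$ ($L = 3 \cdot 6369 = 19107$)
$\left(41409 + L\right) \left(12516 - 9346\right) = \left(41409 + 19107\right) \left(12516 - 9346\right) = 60516 \cdot 3170 = 191835720$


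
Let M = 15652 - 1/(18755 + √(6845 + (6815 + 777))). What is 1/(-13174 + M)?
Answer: 871600768309/2159826657394813 - √14437/2159826657394813 ≈ 0.00040355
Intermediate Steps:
M = 15652 - 1/(18755 + √14437) (M = 15652 - 1/(18755 + √(6845 + 7592)) = 15652 - 1/(18755 + √14437) ≈ 15652.)
1/(-13174 + M) = 1/(-13174 + (5505365404621/351735588 + √14437/351735588)) = 1/(871600768309/351735588 + √14437/351735588)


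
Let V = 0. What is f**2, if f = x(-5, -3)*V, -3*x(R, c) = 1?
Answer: 0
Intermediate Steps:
x(R, c) = -1/3 (x(R, c) = -1/3*1 = -1/3)
f = 0 (f = -1/3*0 = 0)
f**2 = 0**2 = 0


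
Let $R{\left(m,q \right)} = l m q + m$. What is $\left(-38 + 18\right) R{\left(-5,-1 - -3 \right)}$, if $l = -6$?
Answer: $-1100$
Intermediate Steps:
$R{\left(m,q \right)} = m - 6 m q$ ($R{\left(m,q \right)} = - 6 m q + m = m - 6 m q$)
$\left(-38 + 18\right) R{\left(-5,-1 - -3 \right)} = \left(-38 + 18\right) \left(- 5 \left(1 - 6 \left(-1 - -3\right)\right)\right) = - 20 \left(- 5 \left(1 - 6 \left(-1 + 3\right)\right)\right) = - 20 \left(- 5 \left(1 - 12\right)\right) = - 20 \left(\left(-5\right) \left(-11\right)\right) = \left(-20\right) 55 = -1100$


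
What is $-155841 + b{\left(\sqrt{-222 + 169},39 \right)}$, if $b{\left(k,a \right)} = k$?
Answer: $-155841 + i \sqrt{53} \approx -1.5584 \cdot 10^{5} + 7.2801 i$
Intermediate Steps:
$-155841 + b{\left(\sqrt{-222 + 169},39 \right)} = -155841 + \sqrt{-222 + 169} = -155841 + \sqrt{-53} = -155841 + i \sqrt{53}$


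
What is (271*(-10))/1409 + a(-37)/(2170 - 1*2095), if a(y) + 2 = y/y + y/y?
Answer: -2710/1409 ≈ -1.9233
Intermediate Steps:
a(y) = 0 (a(y) = -2 + (y/y + y/y) = -2 + (1 + 1) = -2 + 2 = 0)
(271*(-10))/1409 + a(-37)/(2170 - 1*2095) = (271*(-10))/1409 + 0/(2170 - 1*2095) = -2710*1/1409 + 0/(2170 - 2095) = -2710/1409 + 0/75 = -2710/1409 + 0*(1/75) = -2710/1409 + 0 = -2710/1409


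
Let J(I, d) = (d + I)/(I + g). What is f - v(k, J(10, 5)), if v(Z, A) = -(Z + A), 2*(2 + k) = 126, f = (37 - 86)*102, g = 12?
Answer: -108599/22 ≈ -4936.3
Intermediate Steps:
f = -4998 (f = -49*102 = -4998)
k = 61 (k = -2 + (½)*126 = -2 + 63 = 61)
J(I, d) = (I + d)/(12 + I) (J(I, d) = (d + I)/(I + 12) = (I + d)/(12 + I))
v(Z, A) = -A - Z (v(Z, A) = -(A + Z) = -A - Z)
f - v(k, J(10, 5)) = -4998 - (-(10 + 5)/(12 + 10) - 1*61) = -4998 - (-15/22 - 61) = -4998 - 1*(-1357/22) = -4998 + 1357/22 = -108599/22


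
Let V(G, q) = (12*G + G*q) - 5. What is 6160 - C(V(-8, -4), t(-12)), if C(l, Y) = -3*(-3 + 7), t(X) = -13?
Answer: 6172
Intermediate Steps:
V(G, q) = -5 + 12*G + G*q
C(l, Y) = -12 (C(l, Y) = -3*4 = -12)
6160 - C(V(-8, -4), t(-12)) = 6160 - 1*(-12) = 6160 + 12 = 6172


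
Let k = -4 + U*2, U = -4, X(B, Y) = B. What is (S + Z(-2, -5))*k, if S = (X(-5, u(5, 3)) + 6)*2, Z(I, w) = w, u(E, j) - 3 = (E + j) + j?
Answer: 36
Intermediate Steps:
u(E, j) = 3 + E + 2*j (u(E, j) = 3 + ((E + j) + j) = 3 + (E + 2*j) = 3 + E + 2*j)
k = -12 (k = -4 - 4*2 = -4 - 8 = -12)
S = 2 (S = (-5 + 6)*2 = 1*2 = 2)
(S + Z(-2, -5))*k = (2 - 5)*(-12) = -3*(-12) = 36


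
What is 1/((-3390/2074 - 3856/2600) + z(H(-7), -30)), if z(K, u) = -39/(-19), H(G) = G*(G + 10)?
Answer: -6403475/6819496 ≈ -0.93900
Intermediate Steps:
H(G) = G*(10 + G)
z(K, u) = 39/19 (z(K, u) = -39*(-1/19) = 39/19)
1/((-3390/2074 - 3856/2600) + z(H(-7), -30)) = 1/((-3390/2074 - 3856/2600) + 39/19) = 1/((-3390*1/2074 - 3856*1/2600) + 39/19) = 1/((-1695/1037 - 482/325) + 39/19) = 1/(-1050709/337025 + 39/19) = 1/(-6819496/6403475) = -6403475/6819496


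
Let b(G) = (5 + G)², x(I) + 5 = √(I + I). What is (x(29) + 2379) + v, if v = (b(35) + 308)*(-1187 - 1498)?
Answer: -5120606 + √58 ≈ -5.1206e+6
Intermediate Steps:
x(I) = -5 + √2*√I (x(I) = -5 + √(I + I) = -5 + √(2*I) = -5 + √2*√I)
v = -5122980 (v = ((5 + 35)² + 308)*(-1187 - 1498) = (40² + 308)*(-2685) = (1600 + 308)*(-2685) = 1908*(-2685) = -5122980)
(x(29) + 2379) + v = ((-5 + √2*√29) + 2379) - 5122980 = ((-5 + √58) + 2379) - 5122980 = (2374 + √58) - 5122980 = -5120606 + √58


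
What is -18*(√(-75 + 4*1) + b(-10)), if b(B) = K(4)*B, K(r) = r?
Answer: 720 - 18*I*√71 ≈ 720.0 - 151.67*I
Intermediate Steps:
b(B) = 4*B
-18*(√(-75 + 4*1) + b(-10)) = -18*(√(-75 + 4*1) + 4*(-10)) = -18*(√(-75 + 4) - 40) = -18*(√(-71) - 40) = -18*(I*√71 - 40) = -18*(-40 + I*√71) = 720 - 18*I*√71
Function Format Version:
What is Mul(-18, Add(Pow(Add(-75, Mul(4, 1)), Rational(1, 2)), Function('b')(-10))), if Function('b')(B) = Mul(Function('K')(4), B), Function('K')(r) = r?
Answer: Add(720, Mul(-18, I, Pow(71, Rational(1, 2)))) ≈ Add(720.00, Mul(-151.67, I))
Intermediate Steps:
Function('b')(B) = Mul(4, B)
Mul(-18, Add(Pow(Add(-75, Mul(4, 1)), Rational(1, 2)), Function('b')(-10))) = Mul(-18, Add(Pow(Add(-75, Mul(4, 1)), Rational(1, 2)), Mul(4, -10))) = Mul(-18, Add(Pow(Add(-75, 4), Rational(1, 2)), -40)) = Mul(-18, Add(Pow(-71, Rational(1, 2)), -40)) = Mul(-18, Add(Mul(I, Pow(71, Rational(1, 2))), -40)) = Mul(-18, Add(-40, Mul(I, Pow(71, Rational(1, 2))))) = Add(720, Mul(-18, I, Pow(71, Rational(1, 2))))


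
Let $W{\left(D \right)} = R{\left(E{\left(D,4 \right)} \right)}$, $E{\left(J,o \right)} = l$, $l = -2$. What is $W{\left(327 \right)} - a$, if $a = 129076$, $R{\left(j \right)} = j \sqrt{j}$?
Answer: $-129076 - 2 i \sqrt{2} \approx -1.2908 \cdot 10^{5} - 2.8284 i$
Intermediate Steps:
$E{\left(J,o \right)} = -2$
$R{\left(j \right)} = j^{\frac{3}{2}}$
$W{\left(D \right)} = - 2 i \sqrt{2}$ ($W{\left(D \right)} = \left(-2\right)^{\frac{3}{2}} = - 2 i \sqrt{2}$)
$W{\left(327 \right)} - a = - 2 i \sqrt{2} - 129076 = -129076 - 2 i \sqrt{2}$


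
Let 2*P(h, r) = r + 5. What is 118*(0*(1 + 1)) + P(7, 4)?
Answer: 9/2 ≈ 4.5000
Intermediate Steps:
P(h, r) = 5/2 + r/2 (P(h, r) = (r + 5)/2 = (5 + r)/2 = 5/2 + r/2)
118*(0*(1 + 1)) + P(7, 4) = 118*(0*(1 + 1)) + (5/2 + (½)*4) = 118*(0*2) + (5/2 + 2) = 118*0 + 9/2 = 0 + 9/2 = 9/2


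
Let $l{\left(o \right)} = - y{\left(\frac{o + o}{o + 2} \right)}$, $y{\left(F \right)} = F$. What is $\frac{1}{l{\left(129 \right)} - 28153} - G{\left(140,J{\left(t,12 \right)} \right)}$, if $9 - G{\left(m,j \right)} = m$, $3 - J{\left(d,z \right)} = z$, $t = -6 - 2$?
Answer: $\frac{483167300}{3688301} \approx 131.0$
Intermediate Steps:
$t = -8$ ($t = -6 - 2 = -8$)
$J{\left(d,z \right)} = 3 - z$
$G{\left(m,j \right)} = 9 - m$
$l{\left(o \right)} = - \frac{2 o}{2 + o}$ ($l{\left(o \right)} = - \frac{o + o}{o + 2} = - \frac{2 o}{2 + o}$)
$\frac{1}{l{\left(129 \right)} - 28153} - G{\left(140,J{\left(t,12 \right)} \right)} = \frac{1}{\left(-2\right) 129 \frac{1}{2 + 129} - 28153} - \left(9 - 140\right) = \frac{1}{\left(-2\right) 129 \cdot \frac{1}{131} - 28153} - \left(9 - 140\right) = \frac{1}{\left(-2\right) 129 \cdot \frac{1}{131} - 28153} - -131 = \frac{1}{- \frac{258}{131} - 28153} + 131 = \frac{1}{- \frac{3688301}{131}} + 131 = - \frac{131}{3688301} + 131 = \frac{483167300}{3688301}$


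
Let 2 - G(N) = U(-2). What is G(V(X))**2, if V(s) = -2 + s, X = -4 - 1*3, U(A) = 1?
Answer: 1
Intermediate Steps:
X = -7 (X = -4 - 3 = -7)
G(N) = 1 (G(N) = 2 - 1*1 = 2 - 1 = 1)
G(V(X))**2 = 1**2 = 1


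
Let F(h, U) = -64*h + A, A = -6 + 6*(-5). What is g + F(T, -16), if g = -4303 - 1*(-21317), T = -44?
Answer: 19794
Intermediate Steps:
A = -36 (A = -6 - 30 = -36)
F(h, U) = -36 - 64*h (F(h, U) = -64*h - 36 = -36 - 64*h)
g = 17014 (g = -4303 + 21317 = 17014)
g + F(T, -16) = 17014 + (-36 - 64*(-44)) = 17014 + (-36 + 2816) = 17014 + 2780 = 19794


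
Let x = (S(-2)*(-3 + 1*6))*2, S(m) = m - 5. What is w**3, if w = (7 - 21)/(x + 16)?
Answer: 343/2197 ≈ 0.15612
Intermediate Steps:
S(m) = -5 + m
x = -42 (x = ((-5 - 2)*(-3 + 1*6))*2 = -7*(-3 + 6)*2 = -7*3*2 = -21*2 = -42)
w = 7/13 (w = (7 - 21)/(-42 + 16) = -14/(-26) = -14*(-1/26) = 7/13 ≈ 0.53846)
w**3 = (7/13)**3 = 343/2197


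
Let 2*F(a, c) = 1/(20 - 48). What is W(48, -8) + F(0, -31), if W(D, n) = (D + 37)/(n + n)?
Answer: -597/112 ≈ -5.3304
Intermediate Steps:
W(D, n) = (37 + D)/(2*n) (W(D, n) = (37 + D)/((2*n)) = (37 + D)*(1/(2*n)) = (37 + D)/(2*n))
F(a, c) = -1/56 (F(a, c) = 1/(2*(20 - 48)) = (½)/(-28) = (½)*(-1/28) = -1/56)
W(48, -8) + F(0, -31) = (½)*(37 + 48)/(-8) - 1/56 = (½)*(-⅛)*85 - 1/56 = -85/16 - 1/56 = -597/112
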